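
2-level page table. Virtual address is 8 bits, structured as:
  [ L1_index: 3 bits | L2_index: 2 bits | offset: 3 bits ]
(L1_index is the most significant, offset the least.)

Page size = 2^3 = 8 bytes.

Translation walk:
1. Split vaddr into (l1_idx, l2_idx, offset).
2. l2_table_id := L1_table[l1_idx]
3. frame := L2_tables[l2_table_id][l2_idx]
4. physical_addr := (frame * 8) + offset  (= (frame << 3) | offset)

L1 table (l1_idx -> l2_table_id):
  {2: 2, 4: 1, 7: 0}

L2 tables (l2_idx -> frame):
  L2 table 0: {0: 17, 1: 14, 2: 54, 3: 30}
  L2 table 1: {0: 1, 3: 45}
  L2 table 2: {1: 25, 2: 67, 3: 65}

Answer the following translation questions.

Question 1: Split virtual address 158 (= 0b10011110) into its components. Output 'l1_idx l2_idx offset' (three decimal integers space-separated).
Answer: 4 3 6

Derivation:
vaddr = 158 = 0b10011110
  top 3 bits -> l1_idx = 4
  next 2 bits -> l2_idx = 3
  bottom 3 bits -> offset = 6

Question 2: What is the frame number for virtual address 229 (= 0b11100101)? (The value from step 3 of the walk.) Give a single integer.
vaddr = 229: l1_idx=7, l2_idx=0
L1[7] = 0; L2[0][0] = 17

Answer: 17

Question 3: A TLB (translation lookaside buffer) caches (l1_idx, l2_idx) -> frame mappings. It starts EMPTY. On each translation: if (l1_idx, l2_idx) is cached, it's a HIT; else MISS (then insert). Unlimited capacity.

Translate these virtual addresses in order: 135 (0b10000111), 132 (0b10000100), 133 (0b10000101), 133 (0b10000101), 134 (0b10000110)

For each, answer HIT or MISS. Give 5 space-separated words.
Answer: MISS HIT HIT HIT HIT

Derivation:
vaddr=135: (4,0) not in TLB -> MISS, insert
vaddr=132: (4,0) in TLB -> HIT
vaddr=133: (4,0) in TLB -> HIT
vaddr=133: (4,0) in TLB -> HIT
vaddr=134: (4,0) in TLB -> HIT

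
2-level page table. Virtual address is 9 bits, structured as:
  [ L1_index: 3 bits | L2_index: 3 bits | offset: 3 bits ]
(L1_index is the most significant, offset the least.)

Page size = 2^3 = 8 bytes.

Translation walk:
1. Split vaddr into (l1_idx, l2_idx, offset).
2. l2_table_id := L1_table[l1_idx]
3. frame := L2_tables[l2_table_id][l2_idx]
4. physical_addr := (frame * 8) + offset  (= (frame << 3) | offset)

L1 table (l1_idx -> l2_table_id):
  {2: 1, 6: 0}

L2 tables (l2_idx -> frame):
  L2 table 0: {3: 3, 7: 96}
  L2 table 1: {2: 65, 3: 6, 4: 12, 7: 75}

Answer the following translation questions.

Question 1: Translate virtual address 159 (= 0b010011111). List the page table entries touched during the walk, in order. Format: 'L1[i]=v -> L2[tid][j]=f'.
vaddr = 159 = 0b010011111
Split: l1_idx=2, l2_idx=3, offset=7

Answer: L1[2]=1 -> L2[1][3]=6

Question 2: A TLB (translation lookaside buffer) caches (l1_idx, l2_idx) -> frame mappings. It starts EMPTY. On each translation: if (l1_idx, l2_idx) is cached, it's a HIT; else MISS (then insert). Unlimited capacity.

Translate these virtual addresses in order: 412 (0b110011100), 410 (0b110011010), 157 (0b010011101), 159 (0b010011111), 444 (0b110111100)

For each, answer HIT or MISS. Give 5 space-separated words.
vaddr=412: (6,3) not in TLB -> MISS, insert
vaddr=410: (6,3) in TLB -> HIT
vaddr=157: (2,3) not in TLB -> MISS, insert
vaddr=159: (2,3) in TLB -> HIT
vaddr=444: (6,7) not in TLB -> MISS, insert

Answer: MISS HIT MISS HIT MISS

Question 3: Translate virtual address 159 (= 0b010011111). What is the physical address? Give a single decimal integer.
Answer: 55

Derivation:
vaddr = 159 = 0b010011111
Split: l1_idx=2, l2_idx=3, offset=7
L1[2] = 1
L2[1][3] = 6
paddr = 6 * 8 + 7 = 55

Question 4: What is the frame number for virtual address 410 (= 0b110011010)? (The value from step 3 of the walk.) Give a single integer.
Answer: 3

Derivation:
vaddr = 410: l1_idx=6, l2_idx=3
L1[6] = 0; L2[0][3] = 3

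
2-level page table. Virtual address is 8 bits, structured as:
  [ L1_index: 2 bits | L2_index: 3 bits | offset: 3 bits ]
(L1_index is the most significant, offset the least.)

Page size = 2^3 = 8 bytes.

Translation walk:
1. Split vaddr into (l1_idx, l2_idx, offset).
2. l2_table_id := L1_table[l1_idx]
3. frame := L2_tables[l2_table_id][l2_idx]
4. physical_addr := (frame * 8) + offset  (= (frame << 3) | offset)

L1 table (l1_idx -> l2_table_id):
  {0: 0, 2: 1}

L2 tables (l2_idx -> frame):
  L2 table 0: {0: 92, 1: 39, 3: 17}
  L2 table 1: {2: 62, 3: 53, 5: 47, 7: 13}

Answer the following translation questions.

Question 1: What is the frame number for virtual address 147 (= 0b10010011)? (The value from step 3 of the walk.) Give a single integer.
vaddr = 147: l1_idx=2, l2_idx=2
L1[2] = 1; L2[1][2] = 62

Answer: 62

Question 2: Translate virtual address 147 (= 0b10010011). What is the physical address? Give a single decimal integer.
Answer: 499

Derivation:
vaddr = 147 = 0b10010011
Split: l1_idx=2, l2_idx=2, offset=3
L1[2] = 1
L2[1][2] = 62
paddr = 62 * 8 + 3 = 499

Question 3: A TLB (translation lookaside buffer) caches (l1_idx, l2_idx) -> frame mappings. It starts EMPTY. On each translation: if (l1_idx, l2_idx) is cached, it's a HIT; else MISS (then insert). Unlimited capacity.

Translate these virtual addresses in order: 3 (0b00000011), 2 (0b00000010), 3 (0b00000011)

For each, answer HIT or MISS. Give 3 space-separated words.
Answer: MISS HIT HIT

Derivation:
vaddr=3: (0,0) not in TLB -> MISS, insert
vaddr=2: (0,0) in TLB -> HIT
vaddr=3: (0,0) in TLB -> HIT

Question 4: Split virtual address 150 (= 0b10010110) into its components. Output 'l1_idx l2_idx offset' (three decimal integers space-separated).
Answer: 2 2 6

Derivation:
vaddr = 150 = 0b10010110
  top 2 bits -> l1_idx = 2
  next 3 bits -> l2_idx = 2
  bottom 3 bits -> offset = 6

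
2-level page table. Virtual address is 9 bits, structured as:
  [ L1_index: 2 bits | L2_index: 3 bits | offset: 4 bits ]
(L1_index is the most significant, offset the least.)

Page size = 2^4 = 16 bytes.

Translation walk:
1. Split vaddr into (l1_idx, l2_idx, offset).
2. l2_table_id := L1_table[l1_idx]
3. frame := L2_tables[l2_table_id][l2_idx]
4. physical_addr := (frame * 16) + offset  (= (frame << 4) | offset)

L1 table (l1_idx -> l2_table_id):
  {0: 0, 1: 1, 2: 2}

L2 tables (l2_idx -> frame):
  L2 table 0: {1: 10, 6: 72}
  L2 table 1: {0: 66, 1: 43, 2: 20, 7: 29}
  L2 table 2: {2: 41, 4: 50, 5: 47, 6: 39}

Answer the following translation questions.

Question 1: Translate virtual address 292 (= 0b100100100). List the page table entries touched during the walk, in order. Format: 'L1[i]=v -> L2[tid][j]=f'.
vaddr = 292 = 0b100100100
Split: l1_idx=2, l2_idx=2, offset=4

Answer: L1[2]=2 -> L2[2][2]=41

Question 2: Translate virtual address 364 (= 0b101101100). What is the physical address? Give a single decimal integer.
vaddr = 364 = 0b101101100
Split: l1_idx=2, l2_idx=6, offset=12
L1[2] = 2
L2[2][6] = 39
paddr = 39 * 16 + 12 = 636

Answer: 636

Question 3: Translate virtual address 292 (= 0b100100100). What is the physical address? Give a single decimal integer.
vaddr = 292 = 0b100100100
Split: l1_idx=2, l2_idx=2, offset=4
L1[2] = 2
L2[2][2] = 41
paddr = 41 * 16 + 4 = 660

Answer: 660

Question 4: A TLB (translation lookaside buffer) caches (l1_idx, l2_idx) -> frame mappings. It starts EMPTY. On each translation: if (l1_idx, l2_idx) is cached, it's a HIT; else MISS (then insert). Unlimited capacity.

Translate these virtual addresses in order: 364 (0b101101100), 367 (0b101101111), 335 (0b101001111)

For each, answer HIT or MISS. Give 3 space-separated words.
vaddr=364: (2,6) not in TLB -> MISS, insert
vaddr=367: (2,6) in TLB -> HIT
vaddr=335: (2,4) not in TLB -> MISS, insert

Answer: MISS HIT MISS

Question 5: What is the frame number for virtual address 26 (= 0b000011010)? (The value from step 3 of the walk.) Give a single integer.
Answer: 10

Derivation:
vaddr = 26: l1_idx=0, l2_idx=1
L1[0] = 0; L2[0][1] = 10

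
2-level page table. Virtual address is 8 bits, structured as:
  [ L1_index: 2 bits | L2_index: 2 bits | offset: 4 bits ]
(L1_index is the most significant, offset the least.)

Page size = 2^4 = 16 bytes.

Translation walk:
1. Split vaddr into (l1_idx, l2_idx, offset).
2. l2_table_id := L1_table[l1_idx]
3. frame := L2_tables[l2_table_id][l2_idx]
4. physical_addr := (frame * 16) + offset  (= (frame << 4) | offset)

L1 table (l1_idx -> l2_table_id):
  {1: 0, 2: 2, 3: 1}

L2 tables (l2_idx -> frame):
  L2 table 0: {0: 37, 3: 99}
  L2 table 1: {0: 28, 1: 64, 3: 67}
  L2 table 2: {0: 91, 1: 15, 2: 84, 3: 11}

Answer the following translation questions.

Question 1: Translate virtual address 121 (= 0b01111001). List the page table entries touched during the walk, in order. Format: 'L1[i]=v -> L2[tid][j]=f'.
Answer: L1[1]=0 -> L2[0][3]=99

Derivation:
vaddr = 121 = 0b01111001
Split: l1_idx=1, l2_idx=3, offset=9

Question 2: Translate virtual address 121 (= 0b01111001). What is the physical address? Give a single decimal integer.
Answer: 1593

Derivation:
vaddr = 121 = 0b01111001
Split: l1_idx=1, l2_idx=3, offset=9
L1[1] = 0
L2[0][3] = 99
paddr = 99 * 16 + 9 = 1593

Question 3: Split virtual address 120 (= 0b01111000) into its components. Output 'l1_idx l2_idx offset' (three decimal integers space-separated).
vaddr = 120 = 0b01111000
  top 2 bits -> l1_idx = 1
  next 2 bits -> l2_idx = 3
  bottom 4 bits -> offset = 8

Answer: 1 3 8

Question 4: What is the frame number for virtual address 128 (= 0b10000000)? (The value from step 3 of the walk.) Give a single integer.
vaddr = 128: l1_idx=2, l2_idx=0
L1[2] = 2; L2[2][0] = 91

Answer: 91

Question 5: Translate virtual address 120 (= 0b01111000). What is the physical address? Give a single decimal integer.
vaddr = 120 = 0b01111000
Split: l1_idx=1, l2_idx=3, offset=8
L1[1] = 0
L2[0][3] = 99
paddr = 99 * 16 + 8 = 1592

Answer: 1592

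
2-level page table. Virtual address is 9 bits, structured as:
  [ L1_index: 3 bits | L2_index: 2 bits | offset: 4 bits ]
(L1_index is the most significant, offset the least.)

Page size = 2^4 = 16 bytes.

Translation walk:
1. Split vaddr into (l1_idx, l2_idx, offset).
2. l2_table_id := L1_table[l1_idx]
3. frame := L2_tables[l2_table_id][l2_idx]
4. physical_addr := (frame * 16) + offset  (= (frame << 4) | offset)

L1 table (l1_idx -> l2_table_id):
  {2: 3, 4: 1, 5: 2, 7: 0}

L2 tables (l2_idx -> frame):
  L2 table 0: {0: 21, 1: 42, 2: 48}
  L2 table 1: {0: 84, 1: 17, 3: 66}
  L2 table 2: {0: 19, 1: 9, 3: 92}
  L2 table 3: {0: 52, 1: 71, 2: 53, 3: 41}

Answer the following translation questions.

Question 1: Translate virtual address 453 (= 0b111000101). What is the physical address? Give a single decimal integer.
Answer: 341

Derivation:
vaddr = 453 = 0b111000101
Split: l1_idx=7, l2_idx=0, offset=5
L1[7] = 0
L2[0][0] = 21
paddr = 21 * 16 + 5 = 341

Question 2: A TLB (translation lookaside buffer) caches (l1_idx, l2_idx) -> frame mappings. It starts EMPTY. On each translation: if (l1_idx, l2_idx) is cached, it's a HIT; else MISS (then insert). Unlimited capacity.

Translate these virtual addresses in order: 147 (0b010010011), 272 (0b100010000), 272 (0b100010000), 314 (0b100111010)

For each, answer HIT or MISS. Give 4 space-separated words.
Answer: MISS MISS HIT MISS

Derivation:
vaddr=147: (2,1) not in TLB -> MISS, insert
vaddr=272: (4,1) not in TLB -> MISS, insert
vaddr=272: (4,1) in TLB -> HIT
vaddr=314: (4,3) not in TLB -> MISS, insert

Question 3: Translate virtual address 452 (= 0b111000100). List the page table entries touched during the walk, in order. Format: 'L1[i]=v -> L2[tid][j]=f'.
vaddr = 452 = 0b111000100
Split: l1_idx=7, l2_idx=0, offset=4

Answer: L1[7]=0 -> L2[0][0]=21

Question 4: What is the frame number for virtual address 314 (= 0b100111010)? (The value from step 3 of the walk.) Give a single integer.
vaddr = 314: l1_idx=4, l2_idx=3
L1[4] = 1; L2[1][3] = 66

Answer: 66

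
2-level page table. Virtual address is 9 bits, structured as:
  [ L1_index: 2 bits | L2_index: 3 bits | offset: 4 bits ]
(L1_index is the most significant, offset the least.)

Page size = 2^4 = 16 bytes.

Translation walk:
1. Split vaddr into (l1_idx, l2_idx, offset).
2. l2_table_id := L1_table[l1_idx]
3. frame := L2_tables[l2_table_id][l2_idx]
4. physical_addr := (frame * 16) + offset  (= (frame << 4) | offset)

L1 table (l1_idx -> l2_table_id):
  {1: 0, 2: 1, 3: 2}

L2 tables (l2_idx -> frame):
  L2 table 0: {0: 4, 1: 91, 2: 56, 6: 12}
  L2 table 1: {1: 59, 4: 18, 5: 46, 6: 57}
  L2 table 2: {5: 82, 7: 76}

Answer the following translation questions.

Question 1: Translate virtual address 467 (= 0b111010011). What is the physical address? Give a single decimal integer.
Answer: 1315

Derivation:
vaddr = 467 = 0b111010011
Split: l1_idx=3, l2_idx=5, offset=3
L1[3] = 2
L2[2][5] = 82
paddr = 82 * 16 + 3 = 1315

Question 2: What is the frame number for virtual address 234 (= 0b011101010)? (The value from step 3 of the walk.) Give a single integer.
vaddr = 234: l1_idx=1, l2_idx=6
L1[1] = 0; L2[0][6] = 12

Answer: 12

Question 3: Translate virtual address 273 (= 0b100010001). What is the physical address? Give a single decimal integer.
vaddr = 273 = 0b100010001
Split: l1_idx=2, l2_idx=1, offset=1
L1[2] = 1
L2[1][1] = 59
paddr = 59 * 16 + 1 = 945

Answer: 945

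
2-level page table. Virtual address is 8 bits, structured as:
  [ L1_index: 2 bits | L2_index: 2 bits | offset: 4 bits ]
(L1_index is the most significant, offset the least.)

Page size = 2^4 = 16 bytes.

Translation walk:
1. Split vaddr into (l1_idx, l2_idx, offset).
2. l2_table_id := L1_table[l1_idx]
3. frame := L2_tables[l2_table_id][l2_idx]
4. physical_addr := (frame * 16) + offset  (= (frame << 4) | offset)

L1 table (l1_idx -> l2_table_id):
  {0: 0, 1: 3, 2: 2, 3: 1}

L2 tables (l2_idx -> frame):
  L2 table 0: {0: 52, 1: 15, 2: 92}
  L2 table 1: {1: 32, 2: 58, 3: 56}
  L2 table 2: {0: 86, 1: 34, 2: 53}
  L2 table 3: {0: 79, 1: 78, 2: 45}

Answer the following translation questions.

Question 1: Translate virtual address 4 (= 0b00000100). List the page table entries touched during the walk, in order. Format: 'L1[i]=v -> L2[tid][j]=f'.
vaddr = 4 = 0b00000100
Split: l1_idx=0, l2_idx=0, offset=4

Answer: L1[0]=0 -> L2[0][0]=52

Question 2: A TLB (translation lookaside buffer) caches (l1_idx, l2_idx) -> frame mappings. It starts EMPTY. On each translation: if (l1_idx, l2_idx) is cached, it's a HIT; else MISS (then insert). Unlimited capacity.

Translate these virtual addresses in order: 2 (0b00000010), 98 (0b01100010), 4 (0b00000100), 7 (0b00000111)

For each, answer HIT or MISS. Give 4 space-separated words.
Answer: MISS MISS HIT HIT

Derivation:
vaddr=2: (0,0) not in TLB -> MISS, insert
vaddr=98: (1,2) not in TLB -> MISS, insert
vaddr=4: (0,0) in TLB -> HIT
vaddr=7: (0,0) in TLB -> HIT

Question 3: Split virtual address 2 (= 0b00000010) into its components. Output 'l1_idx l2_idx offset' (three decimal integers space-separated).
vaddr = 2 = 0b00000010
  top 2 bits -> l1_idx = 0
  next 2 bits -> l2_idx = 0
  bottom 4 bits -> offset = 2

Answer: 0 0 2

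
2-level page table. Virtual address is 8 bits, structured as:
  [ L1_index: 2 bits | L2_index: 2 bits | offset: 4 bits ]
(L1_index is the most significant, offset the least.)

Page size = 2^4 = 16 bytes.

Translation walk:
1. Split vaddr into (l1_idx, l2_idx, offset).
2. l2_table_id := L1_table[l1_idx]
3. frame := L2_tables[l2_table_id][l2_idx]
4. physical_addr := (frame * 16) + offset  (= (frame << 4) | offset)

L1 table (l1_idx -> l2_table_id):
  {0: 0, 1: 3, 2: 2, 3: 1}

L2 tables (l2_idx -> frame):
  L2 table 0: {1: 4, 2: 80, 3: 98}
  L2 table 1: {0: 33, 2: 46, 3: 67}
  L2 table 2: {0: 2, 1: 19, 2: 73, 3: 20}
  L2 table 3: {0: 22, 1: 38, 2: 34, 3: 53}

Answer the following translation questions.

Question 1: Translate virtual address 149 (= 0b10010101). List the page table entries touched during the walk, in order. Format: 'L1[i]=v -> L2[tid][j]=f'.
Answer: L1[2]=2 -> L2[2][1]=19

Derivation:
vaddr = 149 = 0b10010101
Split: l1_idx=2, l2_idx=1, offset=5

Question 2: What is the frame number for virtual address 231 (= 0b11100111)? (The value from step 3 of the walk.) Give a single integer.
vaddr = 231: l1_idx=3, l2_idx=2
L1[3] = 1; L2[1][2] = 46

Answer: 46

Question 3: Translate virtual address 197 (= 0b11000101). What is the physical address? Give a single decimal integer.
Answer: 533

Derivation:
vaddr = 197 = 0b11000101
Split: l1_idx=3, l2_idx=0, offset=5
L1[3] = 1
L2[1][0] = 33
paddr = 33 * 16 + 5 = 533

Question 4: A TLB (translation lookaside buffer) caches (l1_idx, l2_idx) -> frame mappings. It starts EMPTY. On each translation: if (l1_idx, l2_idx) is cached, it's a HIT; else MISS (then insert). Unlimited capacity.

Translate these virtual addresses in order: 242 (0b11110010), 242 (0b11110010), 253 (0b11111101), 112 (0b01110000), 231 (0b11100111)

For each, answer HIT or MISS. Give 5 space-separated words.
vaddr=242: (3,3) not in TLB -> MISS, insert
vaddr=242: (3,3) in TLB -> HIT
vaddr=253: (3,3) in TLB -> HIT
vaddr=112: (1,3) not in TLB -> MISS, insert
vaddr=231: (3,2) not in TLB -> MISS, insert

Answer: MISS HIT HIT MISS MISS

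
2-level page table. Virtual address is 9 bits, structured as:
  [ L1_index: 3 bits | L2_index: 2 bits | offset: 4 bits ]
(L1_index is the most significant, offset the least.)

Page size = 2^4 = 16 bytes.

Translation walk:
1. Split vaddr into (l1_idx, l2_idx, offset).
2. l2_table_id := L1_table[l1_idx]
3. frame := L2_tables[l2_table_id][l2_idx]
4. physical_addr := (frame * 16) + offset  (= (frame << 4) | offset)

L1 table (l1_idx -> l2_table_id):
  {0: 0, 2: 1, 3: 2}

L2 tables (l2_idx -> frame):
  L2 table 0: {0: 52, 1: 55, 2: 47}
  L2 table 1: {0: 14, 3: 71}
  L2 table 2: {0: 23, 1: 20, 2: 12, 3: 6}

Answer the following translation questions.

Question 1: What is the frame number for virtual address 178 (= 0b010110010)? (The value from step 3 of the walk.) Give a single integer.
vaddr = 178: l1_idx=2, l2_idx=3
L1[2] = 1; L2[1][3] = 71

Answer: 71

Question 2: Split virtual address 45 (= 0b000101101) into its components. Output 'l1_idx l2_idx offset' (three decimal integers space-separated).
Answer: 0 2 13

Derivation:
vaddr = 45 = 0b000101101
  top 3 bits -> l1_idx = 0
  next 2 bits -> l2_idx = 2
  bottom 4 bits -> offset = 13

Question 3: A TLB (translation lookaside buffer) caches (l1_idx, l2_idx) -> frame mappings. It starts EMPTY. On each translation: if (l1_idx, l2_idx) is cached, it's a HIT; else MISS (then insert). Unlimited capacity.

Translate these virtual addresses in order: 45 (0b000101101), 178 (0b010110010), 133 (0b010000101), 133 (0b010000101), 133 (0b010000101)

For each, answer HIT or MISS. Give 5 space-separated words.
vaddr=45: (0,2) not in TLB -> MISS, insert
vaddr=178: (2,3) not in TLB -> MISS, insert
vaddr=133: (2,0) not in TLB -> MISS, insert
vaddr=133: (2,0) in TLB -> HIT
vaddr=133: (2,0) in TLB -> HIT

Answer: MISS MISS MISS HIT HIT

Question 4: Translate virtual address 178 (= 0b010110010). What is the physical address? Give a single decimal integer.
Answer: 1138

Derivation:
vaddr = 178 = 0b010110010
Split: l1_idx=2, l2_idx=3, offset=2
L1[2] = 1
L2[1][3] = 71
paddr = 71 * 16 + 2 = 1138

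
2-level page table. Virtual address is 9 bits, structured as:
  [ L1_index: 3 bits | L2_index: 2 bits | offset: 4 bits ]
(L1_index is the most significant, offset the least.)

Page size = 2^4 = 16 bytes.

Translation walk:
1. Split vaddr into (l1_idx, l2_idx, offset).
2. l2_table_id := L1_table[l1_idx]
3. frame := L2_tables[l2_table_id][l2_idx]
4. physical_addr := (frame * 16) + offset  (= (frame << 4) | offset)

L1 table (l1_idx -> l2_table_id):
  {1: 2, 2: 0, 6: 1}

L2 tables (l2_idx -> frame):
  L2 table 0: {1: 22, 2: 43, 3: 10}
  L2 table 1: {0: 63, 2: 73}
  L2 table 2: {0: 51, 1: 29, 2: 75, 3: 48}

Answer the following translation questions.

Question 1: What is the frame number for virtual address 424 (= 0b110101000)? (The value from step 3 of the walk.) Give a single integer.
Answer: 73

Derivation:
vaddr = 424: l1_idx=6, l2_idx=2
L1[6] = 1; L2[1][2] = 73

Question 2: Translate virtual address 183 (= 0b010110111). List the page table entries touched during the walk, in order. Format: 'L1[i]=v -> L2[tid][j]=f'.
vaddr = 183 = 0b010110111
Split: l1_idx=2, l2_idx=3, offset=7

Answer: L1[2]=0 -> L2[0][3]=10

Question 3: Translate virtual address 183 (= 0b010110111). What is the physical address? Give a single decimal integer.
vaddr = 183 = 0b010110111
Split: l1_idx=2, l2_idx=3, offset=7
L1[2] = 0
L2[0][3] = 10
paddr = 10 * 16 + 7 = 167

Answer: 167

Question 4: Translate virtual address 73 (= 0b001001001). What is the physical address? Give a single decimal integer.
Answer: 825

Derivation:
vaddr = 73 = 0b001001001
Split: l1_idx=1, l2_idx=0, offset=9
L1[1] = 2
L2[2][0] = 51
paddr = 51 * 16 + 9 = 825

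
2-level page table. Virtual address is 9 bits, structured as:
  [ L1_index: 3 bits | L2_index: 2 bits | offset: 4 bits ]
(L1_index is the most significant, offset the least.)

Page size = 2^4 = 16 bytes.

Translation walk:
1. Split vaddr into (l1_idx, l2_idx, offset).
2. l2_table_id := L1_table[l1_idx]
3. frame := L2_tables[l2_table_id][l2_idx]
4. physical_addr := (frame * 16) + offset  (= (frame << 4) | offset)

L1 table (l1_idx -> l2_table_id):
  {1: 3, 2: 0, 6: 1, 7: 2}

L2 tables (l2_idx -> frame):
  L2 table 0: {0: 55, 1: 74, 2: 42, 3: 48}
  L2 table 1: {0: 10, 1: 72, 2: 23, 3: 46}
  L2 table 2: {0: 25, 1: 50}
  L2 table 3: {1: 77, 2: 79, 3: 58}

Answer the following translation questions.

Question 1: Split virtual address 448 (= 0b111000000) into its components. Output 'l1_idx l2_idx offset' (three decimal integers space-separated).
Answer: 7 0 0

Derivation:
vaddr = 448 = 0b111000000
  top 3 bits -> l1_idx = 7
  next 2 bits -> l2_idx = 0
  bottom 4 bits -> offset = 0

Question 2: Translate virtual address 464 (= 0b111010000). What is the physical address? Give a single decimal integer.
vaddr = 464 = 0b111010000
Split: l1_idx=7, l2_idx=1, offset=0
L1[7] = 2
L2[2][1] = 50
paddr = 50 * 16 + 0 = 800

Answer: 800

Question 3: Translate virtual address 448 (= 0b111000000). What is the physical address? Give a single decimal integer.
Answer: 400

Derivation:
vaddr = 448 = 0b111000000
Split: l1_idx=7, l2_idx=0, offset=0
L1[7] = 2
L2[2][0] = 25
paddr = 25 * 16 + 0 = 400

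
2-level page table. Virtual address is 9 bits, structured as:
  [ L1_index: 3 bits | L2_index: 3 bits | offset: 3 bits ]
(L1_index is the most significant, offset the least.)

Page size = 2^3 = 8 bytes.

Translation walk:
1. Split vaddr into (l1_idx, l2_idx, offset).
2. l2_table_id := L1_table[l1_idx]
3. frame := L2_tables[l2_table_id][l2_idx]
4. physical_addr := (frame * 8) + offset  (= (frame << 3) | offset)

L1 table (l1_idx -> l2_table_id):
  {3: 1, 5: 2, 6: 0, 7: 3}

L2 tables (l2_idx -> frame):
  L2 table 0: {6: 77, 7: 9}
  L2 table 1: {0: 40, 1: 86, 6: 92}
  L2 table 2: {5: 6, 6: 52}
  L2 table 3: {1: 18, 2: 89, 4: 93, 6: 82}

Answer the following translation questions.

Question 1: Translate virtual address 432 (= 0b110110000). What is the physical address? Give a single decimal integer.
vaddr = 432 = 0b110110000
Split: l1_idx=6, l2_idx=6, offset=0
L1[6] = 0
L2[0][6] = 77
paddr = 77 * 8 + 0 = 616

Answer: 616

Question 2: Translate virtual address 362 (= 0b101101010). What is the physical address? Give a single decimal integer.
Answer: 50

Derivation:
vaddr = 362 = 0b101101010
Split: l1_idx=5, l2_idx=5, offset=2
L1[5] = 2
L2[2][5] = 6
paddr = 6 * 8 + 2 = 50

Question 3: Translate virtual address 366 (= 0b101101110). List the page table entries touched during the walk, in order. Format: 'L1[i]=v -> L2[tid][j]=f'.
Answer: L1[5]=2 -> L2[2][5]=6

Derivation:
vaddr = 366 = 0b101101110
Split: l1_idx=5, l2_idx=5, offset=6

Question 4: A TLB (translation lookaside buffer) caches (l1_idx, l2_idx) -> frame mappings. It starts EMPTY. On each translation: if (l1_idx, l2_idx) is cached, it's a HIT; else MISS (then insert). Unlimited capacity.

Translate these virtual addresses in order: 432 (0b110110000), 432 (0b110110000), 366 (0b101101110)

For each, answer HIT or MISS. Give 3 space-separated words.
Answer: MISS HIT MISS

Derivation:
vaddr=432: (6,6) not in TLB -> MISS, insert
vaddr=432: (6,6) in TLB -> HIT
vaddr=366: (5,5) not in TLB -> MISS, insert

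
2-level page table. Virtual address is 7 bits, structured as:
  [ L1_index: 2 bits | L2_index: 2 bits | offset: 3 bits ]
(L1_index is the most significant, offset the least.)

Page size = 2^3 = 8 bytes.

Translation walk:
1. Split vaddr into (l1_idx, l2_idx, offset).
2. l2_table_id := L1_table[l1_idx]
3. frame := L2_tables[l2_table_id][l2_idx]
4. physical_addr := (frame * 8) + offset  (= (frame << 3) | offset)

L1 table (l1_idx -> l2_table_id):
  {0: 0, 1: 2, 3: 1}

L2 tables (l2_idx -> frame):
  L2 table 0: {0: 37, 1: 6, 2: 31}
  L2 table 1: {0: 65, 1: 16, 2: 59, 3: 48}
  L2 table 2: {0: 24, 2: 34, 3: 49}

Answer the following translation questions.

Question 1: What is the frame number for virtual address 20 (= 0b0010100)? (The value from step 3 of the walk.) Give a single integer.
Answer: 31

Derivation:
vaddr = 20: l1_idx=0, l2_idx=2
L1[0] = 0; L2[0][2] = 31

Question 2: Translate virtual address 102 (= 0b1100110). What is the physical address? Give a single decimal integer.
vaddr = 102 = 0b1100110
Split: l1_idx=3, l2_idx=0, offset=6
L1[3] = 1
L2[1][0] = 65
paddr = 65 * 8 + 6 = 526

Answer: 526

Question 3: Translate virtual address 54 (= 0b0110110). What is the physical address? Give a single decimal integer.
vaddr = 54 = 0b0110110
Split: l1_idx=1, l2_idx=2, offset=6
L1[1] = 2
L2[2][2] = 34
paddr = 34 * 8 + 6 = 278

Answer: 278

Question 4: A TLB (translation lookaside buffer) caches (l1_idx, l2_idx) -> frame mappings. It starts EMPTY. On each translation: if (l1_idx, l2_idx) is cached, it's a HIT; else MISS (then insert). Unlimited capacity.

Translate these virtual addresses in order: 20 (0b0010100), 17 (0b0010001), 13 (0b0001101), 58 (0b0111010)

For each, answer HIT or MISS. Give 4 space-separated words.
vaddr=20: (0,2) not in TLB -> MISS, insert
vaddr=17: (0,2) in TLB -> HIT
vaddr=13: (0,1) not in TLB -> MISS, insert
vaddr=58: (1,3) not in TLB -> MISS, insert

Answer: MISS HIT MISS MISS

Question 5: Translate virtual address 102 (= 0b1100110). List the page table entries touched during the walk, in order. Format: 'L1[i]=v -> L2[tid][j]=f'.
Answer: L1[3]=1 -> L2[1][0]=65

Derivation:
vaddr = 102 = 0b1100110
Split: l1_idx=3, l2_idx=0, offset=6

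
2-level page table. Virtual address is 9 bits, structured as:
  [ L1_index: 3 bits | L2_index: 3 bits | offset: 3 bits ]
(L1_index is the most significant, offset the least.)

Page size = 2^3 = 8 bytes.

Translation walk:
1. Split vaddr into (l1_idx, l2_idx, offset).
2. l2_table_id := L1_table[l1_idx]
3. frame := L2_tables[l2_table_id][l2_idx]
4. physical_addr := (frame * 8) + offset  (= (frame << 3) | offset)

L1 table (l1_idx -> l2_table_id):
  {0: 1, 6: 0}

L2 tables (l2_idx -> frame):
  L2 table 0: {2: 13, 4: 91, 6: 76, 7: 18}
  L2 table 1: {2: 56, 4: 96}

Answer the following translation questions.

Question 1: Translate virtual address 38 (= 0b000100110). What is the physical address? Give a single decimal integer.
vaddr = 38 = 0b000100110
Split: l1_idx=0, l2_idx=4, offset=6
L1[0] = 1
L2[1][4] = 96
paddr = 96 * 8 + 6 = 774

Answer: 774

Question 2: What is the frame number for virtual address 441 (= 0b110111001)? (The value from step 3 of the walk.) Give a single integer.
vaddr = 441: l1_idx=6, l2_idx=7
L1[6] = 0; L2[0][7] = 18

Answer: 18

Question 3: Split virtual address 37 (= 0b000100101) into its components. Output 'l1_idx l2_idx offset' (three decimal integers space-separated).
vaddr = 37 = 0b000100101
  top 3 bits -> l1_idx = 0
  next 3 bits -> l2_idx = 4
  bottom 3 bits -> offset = 5

Answer: 0 4 5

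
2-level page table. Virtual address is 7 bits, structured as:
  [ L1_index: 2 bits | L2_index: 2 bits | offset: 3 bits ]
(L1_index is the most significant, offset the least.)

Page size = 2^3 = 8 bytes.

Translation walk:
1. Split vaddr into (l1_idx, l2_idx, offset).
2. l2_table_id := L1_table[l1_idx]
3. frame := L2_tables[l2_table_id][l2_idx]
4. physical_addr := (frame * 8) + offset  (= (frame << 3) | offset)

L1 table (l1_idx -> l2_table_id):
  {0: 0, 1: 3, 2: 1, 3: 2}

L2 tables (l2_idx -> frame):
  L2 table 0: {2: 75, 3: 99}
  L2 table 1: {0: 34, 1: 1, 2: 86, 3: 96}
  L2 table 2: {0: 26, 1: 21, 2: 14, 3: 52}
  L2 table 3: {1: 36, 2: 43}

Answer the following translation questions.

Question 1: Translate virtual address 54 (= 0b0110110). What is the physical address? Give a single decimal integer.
vaddr = 54 = 0b0110110
Split: l1_idx=1, l2_idx=2, offset=6
L1[1] = 3
L2[3][2] = 43
paddr = 43 * 8 + 6 = 350

Answer: 350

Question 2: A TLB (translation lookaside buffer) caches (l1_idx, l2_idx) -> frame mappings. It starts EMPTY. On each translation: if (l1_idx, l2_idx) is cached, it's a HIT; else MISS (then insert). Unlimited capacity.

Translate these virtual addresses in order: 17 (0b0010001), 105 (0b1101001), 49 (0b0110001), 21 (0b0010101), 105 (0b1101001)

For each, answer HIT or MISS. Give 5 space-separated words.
Answer: MISS MISS MISS HIT HIT

Derivation:
vaddr=17: (0,2) not in TLB -> MISS, insert
vaddr=105: (3,1) not in TLB -> MISS, insert
vaddr=49: (1,2) not in TLB -> MISS, insert
vaddr=21: (0,2) in TLB -> HIT
vaddr=105: (3,1) in TLB -> HIT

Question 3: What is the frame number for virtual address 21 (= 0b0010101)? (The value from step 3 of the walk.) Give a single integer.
vaddr = 21: l1_idx=0, l2_idx=2
L1[0] = 0; L2[0][2] = 75

Answer: 75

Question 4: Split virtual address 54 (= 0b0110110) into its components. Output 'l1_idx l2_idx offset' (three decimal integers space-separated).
Answer: 1 2 6

Derivation:
vaddr = 54 = 0b0110110
  top 2 bits -> l1_idx = 1
  next 2 bits -> l2_idx = 2
  bottom 3 bits -> offset = 6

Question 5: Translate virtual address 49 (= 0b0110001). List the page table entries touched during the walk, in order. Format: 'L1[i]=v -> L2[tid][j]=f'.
vaddr = 49 = 0b0110001
Split: l1_idx=1, l2_idx=2, offset=1

Answer: L1[1]=3 -> L2[3][2]=43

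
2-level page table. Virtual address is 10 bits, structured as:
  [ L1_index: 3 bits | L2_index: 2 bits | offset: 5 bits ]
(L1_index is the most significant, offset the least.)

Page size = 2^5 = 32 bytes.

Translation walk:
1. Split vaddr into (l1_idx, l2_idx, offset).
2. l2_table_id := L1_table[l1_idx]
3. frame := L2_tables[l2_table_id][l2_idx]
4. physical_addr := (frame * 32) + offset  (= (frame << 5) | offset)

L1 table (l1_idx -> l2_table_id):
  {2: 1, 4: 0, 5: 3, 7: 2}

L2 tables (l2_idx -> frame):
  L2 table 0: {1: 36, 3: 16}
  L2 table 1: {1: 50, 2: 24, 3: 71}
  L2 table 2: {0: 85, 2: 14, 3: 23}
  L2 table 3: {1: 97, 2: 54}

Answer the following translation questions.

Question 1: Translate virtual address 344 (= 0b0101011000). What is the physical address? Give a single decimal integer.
Answer: 792

Derivation:
vaddr = 344 = 0b0101011000
Split: l1_idx=2, l2_idx=2, offset=24
L1[2] = 1
L2[1][2] = 24
paddr = 24 * 32 + 24 = 792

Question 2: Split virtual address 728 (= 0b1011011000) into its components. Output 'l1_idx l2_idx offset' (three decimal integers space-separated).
vaddr = 728 = 0b1011011000
  top 3 bits -> l1_idx = 5
  next 2 bits -> l2_idx = 2
  bottom 5 bits -> offset = 24

Answer: 5 2 24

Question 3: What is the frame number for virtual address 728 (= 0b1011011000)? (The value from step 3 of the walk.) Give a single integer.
Answer: 54

Derivation:
vaddr = 728: l1_idx=5, l2_idx=2
L1[5] = 3; L2[3][2] = 54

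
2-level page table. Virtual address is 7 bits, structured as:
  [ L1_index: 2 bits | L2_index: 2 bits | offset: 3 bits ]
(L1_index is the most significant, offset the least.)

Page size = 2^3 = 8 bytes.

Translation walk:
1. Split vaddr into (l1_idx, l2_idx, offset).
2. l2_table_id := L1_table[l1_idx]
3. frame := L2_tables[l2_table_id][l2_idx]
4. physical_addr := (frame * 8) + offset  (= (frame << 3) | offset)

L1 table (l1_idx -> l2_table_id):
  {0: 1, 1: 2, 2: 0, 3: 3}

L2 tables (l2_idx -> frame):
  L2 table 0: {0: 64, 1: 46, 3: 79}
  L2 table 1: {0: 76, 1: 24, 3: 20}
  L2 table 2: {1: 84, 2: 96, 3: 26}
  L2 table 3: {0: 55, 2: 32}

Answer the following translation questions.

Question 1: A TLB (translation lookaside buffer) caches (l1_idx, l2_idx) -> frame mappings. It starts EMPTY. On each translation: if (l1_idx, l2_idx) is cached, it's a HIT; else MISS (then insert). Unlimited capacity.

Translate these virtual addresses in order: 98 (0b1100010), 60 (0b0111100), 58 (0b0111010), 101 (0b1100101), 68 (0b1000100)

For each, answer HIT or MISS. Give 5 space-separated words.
Answer: MISS MISS HIT HIT MISS

Derivation:
vaddr=98: (3,0) not in TLB -> MISS, insert
vaddr=60: (1,3) not in TLB -> MISS, insert
vaddr=58: (1,3) in TLB -> HIT
vaddr=101: (3,0) in TLB -> HIT
vaddr=68: (2,0) not in TLB -> MISS, insert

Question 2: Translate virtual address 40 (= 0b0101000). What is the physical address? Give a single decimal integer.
vaddr = 40 = 0b0101000
Split: l1_idx=1, l2_idx=1, offset=0
L1[1] = 2
L2[2][1] = 84
paddr = 84 * 8 + 0 = 672

Answer: 672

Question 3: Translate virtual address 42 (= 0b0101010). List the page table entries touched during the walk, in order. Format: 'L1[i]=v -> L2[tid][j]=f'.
vaddr = 42 = 0b0101010
Split: l1_idx=1, l2_idx=1, offset=2

Answer: L1[1]=2 -> L2[2][1]=84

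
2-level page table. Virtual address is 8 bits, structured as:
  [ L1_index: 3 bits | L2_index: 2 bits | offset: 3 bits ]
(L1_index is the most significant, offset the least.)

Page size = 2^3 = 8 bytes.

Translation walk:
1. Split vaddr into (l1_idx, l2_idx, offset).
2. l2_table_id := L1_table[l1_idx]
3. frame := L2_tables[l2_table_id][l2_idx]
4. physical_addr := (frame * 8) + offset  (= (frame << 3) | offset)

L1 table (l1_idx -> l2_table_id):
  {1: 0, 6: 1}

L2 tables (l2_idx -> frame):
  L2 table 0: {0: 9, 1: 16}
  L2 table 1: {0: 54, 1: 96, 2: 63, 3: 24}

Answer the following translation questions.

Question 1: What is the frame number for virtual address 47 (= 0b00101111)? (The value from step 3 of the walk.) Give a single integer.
Answer: 16

Derivation:
vaddr = 47: l1_idx=1, l2_idx=1
L1[1] = 0; L2[0][1] = 16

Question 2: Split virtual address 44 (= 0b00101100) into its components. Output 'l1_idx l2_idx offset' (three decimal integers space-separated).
Answer: 1 1 4

Derivation:
vaddr = 44 = 0b00101100
  top 3 bits -> l1_idx = 1
  next 2 bits -> l2_idx = 1
  bottom 3 bits -> offset = 4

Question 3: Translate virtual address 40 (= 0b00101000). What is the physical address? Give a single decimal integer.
vaddr = 40 = 0b00101000
Split: l1_idx=1, l2_idx=1, offset=0
L1[1] = 0
L2[0][1] = 16
paddr = 16 * 8 + 0 = 128

Answer: 128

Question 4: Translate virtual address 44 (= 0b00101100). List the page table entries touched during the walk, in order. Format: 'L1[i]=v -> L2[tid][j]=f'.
Answer: L1[1]=0 -> L2[0][1]=16

Derivation:
vaddr = 44 = 0b00101100
Split: l1_idx=1, l2_idx=1, offset=4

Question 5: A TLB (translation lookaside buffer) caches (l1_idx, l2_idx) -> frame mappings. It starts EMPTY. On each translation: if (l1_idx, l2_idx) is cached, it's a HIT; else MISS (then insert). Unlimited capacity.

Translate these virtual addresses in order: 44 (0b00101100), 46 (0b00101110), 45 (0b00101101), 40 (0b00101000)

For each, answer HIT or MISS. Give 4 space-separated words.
Answer: MISS HIT HIT HIT

Derivation:
vaddr=44: (1,1) not in TLB -> MISS, insert
vaddr=46: (1,1) in TLB -> HIT
vaddr=45: (1,1) in TLB -> HIT
vaddr=40: (1,1) in TLB -> HIT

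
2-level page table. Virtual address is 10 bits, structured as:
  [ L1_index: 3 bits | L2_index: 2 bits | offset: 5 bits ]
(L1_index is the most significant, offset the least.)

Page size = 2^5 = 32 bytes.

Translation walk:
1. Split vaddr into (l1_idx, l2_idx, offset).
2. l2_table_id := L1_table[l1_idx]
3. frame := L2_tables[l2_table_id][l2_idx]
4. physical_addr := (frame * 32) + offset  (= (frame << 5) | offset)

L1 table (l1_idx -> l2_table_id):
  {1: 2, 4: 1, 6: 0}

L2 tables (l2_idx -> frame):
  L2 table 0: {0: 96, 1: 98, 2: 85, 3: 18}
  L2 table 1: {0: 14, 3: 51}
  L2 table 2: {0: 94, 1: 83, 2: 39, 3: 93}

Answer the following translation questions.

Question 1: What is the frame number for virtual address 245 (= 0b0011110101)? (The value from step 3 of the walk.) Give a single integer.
vaddr = 245: l1_idx=1, l2_idx=3
L1[1] = 2; L2[2][3] = 93

Answer: 93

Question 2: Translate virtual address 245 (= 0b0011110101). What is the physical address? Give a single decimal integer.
vaddr = 245 = 0b0011110101
Split: l1_idx=1, l2_idx=3, offset=21
L1[1] = 2
L2[2][3] = 93
paddr = 93 * 32 + 21 = 2997

Answer: 2997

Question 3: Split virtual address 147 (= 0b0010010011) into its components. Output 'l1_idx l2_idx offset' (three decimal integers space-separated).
Answer: 1 0 19

Derivation:
vaddr = 147 = 0b0010010011
  top 3 bits -> l1_idx = 1
  next 2 bits -> l2_idx = 0
  bottom 5 bits -> offset = 19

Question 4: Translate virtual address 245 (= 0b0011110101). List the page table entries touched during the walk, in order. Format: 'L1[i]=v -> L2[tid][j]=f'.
vaddr = 245 = 0b0011110101
Split: l1_idx=1, l2_idx=3, offset=21

Answer: L1[1]=2 -> L2[2][3]=93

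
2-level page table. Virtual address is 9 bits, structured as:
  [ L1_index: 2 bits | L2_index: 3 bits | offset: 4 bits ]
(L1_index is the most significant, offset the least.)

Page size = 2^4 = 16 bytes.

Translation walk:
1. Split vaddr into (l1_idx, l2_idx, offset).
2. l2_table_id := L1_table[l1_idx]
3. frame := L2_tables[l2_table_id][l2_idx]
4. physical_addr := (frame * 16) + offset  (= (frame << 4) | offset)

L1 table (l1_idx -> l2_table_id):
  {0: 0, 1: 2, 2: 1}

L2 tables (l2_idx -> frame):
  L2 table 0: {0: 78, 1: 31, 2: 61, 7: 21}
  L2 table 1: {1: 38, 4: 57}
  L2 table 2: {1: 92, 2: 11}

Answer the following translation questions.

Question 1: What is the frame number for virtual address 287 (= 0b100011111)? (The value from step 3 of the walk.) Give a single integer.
Answer: 38

Derivation:
vaddr = 287: l1_idx=2, l2_idx=1
L1[2] = 1; L2[1][1] = 38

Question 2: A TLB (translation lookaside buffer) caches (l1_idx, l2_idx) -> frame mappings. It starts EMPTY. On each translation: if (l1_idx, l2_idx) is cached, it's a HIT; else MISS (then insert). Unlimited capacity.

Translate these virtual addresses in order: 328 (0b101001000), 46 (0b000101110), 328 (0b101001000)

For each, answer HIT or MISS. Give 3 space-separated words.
Answer: MISS MISS HIT

Derivation:
vaddr=328: (2,4) not in TLB -> MISS, insert
vaddr=46: (0,2) not in TLB -> MISS, insert
vaddr=328: (2,4) in TLB -> HIT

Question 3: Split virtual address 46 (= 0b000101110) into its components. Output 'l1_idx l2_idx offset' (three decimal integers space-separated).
Answer: 0 2 14

Derivation:
vaddr = 46 = 0b000101110
  top 2 bits -> l1_idx = 0
  next 3 bits -> l2_idx = 2
  bottom 4 bits -> offset = 14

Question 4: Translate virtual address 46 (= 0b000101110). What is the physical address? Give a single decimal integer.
Answer: 990

Derivation:
vaddr = 46 = 0b000101110
Split: l1_idx=0, l2_idx=2, offset=14
L1[0] = 0
L2[0][2] = 61
paddr = 61 * 16 + 14 = 990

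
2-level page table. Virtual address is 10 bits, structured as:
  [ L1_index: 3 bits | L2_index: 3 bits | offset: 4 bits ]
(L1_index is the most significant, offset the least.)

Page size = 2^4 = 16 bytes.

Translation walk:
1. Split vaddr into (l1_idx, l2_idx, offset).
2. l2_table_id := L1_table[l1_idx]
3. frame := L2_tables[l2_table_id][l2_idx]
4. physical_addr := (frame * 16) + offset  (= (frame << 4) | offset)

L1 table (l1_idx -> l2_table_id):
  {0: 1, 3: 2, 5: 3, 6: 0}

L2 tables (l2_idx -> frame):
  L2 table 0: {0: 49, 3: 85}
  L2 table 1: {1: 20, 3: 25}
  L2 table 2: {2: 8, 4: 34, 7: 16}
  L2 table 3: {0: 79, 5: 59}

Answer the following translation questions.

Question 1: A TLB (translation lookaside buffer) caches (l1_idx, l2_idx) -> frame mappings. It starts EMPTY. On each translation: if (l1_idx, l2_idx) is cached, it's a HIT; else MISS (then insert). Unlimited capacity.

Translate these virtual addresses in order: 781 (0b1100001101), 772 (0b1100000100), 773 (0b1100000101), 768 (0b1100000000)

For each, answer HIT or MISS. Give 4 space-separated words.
Answer: MISS HIT HIT HIT

Derivation:
vaddr=781: (6,0) not in TLB -> MISS, insert
vaddr=772: (6,0) in TLB -> HIT
vaddr=773: (6,0) in TLB -> HIT
vaddr=768: (6,0) in TLB -> HIT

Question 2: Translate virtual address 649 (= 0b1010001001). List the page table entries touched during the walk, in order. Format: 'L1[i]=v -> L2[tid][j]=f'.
Answer: L1[5]=3 -> L2[3][0]=79

Derivation:
vaddr = 649 = 0b1010001001
Split: l1_idx=5, l2_idx=0, offset=9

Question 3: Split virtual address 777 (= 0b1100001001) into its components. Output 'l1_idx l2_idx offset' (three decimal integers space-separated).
Answer: 6 0 9

Derivation:
vaddr = 777 = 0b1100001001
  top 3 bits -> l1_idx = 6
  next 3 bits -> l2_idx = 0
  bottom 4 bits -> offset = 9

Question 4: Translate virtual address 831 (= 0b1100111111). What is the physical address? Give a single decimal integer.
Answer: 1375

Derivation:
vaddr = 831 = 0b1100111111
Split: l1_idx=6, l2_idx=3, offset=15
L1[6] = 0
L2[0][3] = 85
paddr = 85 * 16 + 15 = 1375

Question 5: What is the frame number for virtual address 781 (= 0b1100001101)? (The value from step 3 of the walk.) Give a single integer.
Answer: 49

Derivation:
vaddr = 781: l1_idx=6, l2_idx=0
L1[6] = 0; L2[0][0] = 49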